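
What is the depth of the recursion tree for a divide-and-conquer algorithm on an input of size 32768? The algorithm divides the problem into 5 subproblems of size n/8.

For divide and conquer with division factor 8:

Problem sizes at each level:
Level 0: 32768
Level 1: 4096
Level 2: 512
Level 3: 64
Level 4: 8
Level 5: 1

The root is level 0 and the size-1 base case is level 5 (the tree spans levels 0 through 5, i.e. 6 levels counting the root), so the depth is the number of divisions: log_8(32768) = 5

The recursion tree depth is log_8(32768) = 5. At each level, the problem size is divided by 8, so it takes 5 divisions to reduce to a base case of size 1. The algorithm makes 5 recursive calls at each level.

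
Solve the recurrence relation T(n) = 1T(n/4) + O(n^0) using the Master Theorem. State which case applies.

Master Theorem for T(n) = 1T(n/4) + O(n^0):

a = 1, b = 4, c = 0
log_b(a) = log_4(1) = 0.0000

Case 2: c = 0 = log_4(1) = 0.0000
T(n) = O(n^0 log n) = O(log n)

For T(n) = 1T(n/4) + O(n^0): log_4(1) = 0.0000. This is Case 2 of the Master Theorem (c = log_b(a), equal work at all levels), giving O(log n).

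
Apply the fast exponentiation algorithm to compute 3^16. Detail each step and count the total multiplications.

Computing 3^16 by squaring (build up from 3^1; each line after the first costs one multiplication):

3^1 = 3
3^2 = (3^1)^2 = 3^2 = 9
3^4 = (3^2)^2 = 9^2 = 81
3^8 = (3^4)^2 = 81^2 = 6561
3^16 = (3^8)^2 = 6561^2 = 43046721

Result: 43046721
Multiplications needed: 4 (4 lines after 3^1)

3^16 = 43046721. Using exponentiation by squaring, this requires 4 multiplications. The key idea: if the exponent is even, square the half-power; if odd, multiply by the base once.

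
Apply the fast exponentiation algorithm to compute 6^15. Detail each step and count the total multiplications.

Computing 6^15 by squaring (build up from 6^1; each line after the first costs one multiplication):

6^1 = 6
6^2 = (6^1)^2 = 6^2 = 36
6^3 = 6 * 6^2 = 6 * 36 = 216
6^6 = (6^3)^2 = 216^2 = 46656
6^7 = 6 * 6^6 = 6 * 46656 = 279936
6^14 = (6^7)^2 = 279936^2 = 78364164096
6^15 = 6 * 6^14 = 6 * 78364164096 = 470184984576

Result: 470184984576
Multiplications needed: 6 (6 lines after 6^1)

6^15 = 470184984576. Using exponentiation by squaring, this requires 6 multiplications. The key idea: if the exponent is even, square the half-power; if odd, multiply by the base once.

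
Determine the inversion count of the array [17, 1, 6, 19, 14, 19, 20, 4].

Finding inversions in [17, 1, 6, 19, 14, 19, 20, 4]:

(0, 1): arr[0]=17 > arr[1]=1
(0, 2): arr[0]=17 > arr[2]=6
(0, 4): arr[0]=17 > arr[4]=14
(0, 7): arr[0]=17 > arr[7]=4
(2, 7): arr[2]=6 > arr[7]=4
(3, 4): arr[3]=19 > arr[4]=14
(3, 7): arr[3]=19 > arr[7]=4
(4, 7): arr[4]=14 > arr[7]=4
(5, 7): arr[5]=19 > arr[7]=4
(6, 7): arr[6]=20 > arr[7]=4

Total inversions: 10

The array has 10 inversion(s): (0,1), (0,2), (0,4), (0,7), (2,7), (3,4), (3,7), (4,7), (5,7), (6,7). Each pair (i,j) satisfies i < j and arr[i] > arr[j].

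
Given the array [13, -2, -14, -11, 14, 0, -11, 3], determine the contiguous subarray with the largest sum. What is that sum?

Using Kadane's algorithm on [13, -2, -14, -11, 14, 0, -11, 3]:

Scanning through the array:
Position 1 (value -2): max_ending_here = 11, max_so_far = 13
Position 2 (value -14): max_ending_here = -3, max_so_far = 13
Position 3 (value -11): max_ending_here = -11, max_so_far = 13
Position 4 (value 14): max_ending_here = 14, max_so_far = 14
Position 5 (value 0): max_ending_here = 14, max_so_far = 14
Position 6 (value -11): max_ending_here = 3, max_so_far = 14
Position 7 (value 3): max_ending_here = 6, max_so_far = 14

Maximum subarray: [14]
Maximum sum: 14

The maximum subarray is [14] with sum 14. This subarray runs from index 4 to index 4.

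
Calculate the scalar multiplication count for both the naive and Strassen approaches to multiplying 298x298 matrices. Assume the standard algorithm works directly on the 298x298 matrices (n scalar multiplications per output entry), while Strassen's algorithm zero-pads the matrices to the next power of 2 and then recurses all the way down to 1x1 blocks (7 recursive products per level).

Matrix multiplication for 298x298 matrices:

Strassen's algorithm requires power-of-2 dimensions. Pad 298x298 to 512x512 (next power of 2).

Standard algorithm: 298^3 = 26463592 multiplications
Strassen's algorithm: 7^(log2(512)) = 7^9 = 40353607 multiplications
Difference: 26463592 - 40353607 = -13890015 (Strassen uses MORE here due to padding overhead — for small or just-over-power-of-2 n, padding can outweigh the per-level savings)

Standard: 26463592 multiplications (298^3). Strassen: 40353607 multiplications (7^9, after padding to 512x512). Strassen reduces 8 recursive multiplications to 7 at each level.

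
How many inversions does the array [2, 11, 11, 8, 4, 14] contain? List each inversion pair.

Finding inversions in [2, 11, 11, 8, 4, 14]:

(1, 3): arr[1]=11 > arr[3]=8
(1, 4): arr[1]=11 > arr[4]=4
(2, 3): arr[2]=11 > arr[3]=8
(2, 4): arr[2]=11 > arr[4]=4
(3, 4): arr[3]=8 > arr[4]=4

Total inversions: 5

The array has 5 inversion(s): (1,3), (1,4), (2,3), (2,4), (3,4). Each pair (i,j) satisfies i < j and arr[i] > arr[j].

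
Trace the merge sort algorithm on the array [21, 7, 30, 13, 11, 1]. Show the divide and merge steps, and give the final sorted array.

Merge sort trace:

Split: [21, 7, 30, 13, 11, 1] -> [21, 7, 30] and [13, 11, 1]
  Split: [21, 7, 30] -> [21] and [7, 30]
    Split: [7, 30] -> [7] and [30]
    Merge: [7] + [30] -> [7, 30]
  Merge: [21] + [7, 30] -> [7, 21, 30]
  Split: [13, 11, 1] -> [13] and [11, 1]
    Split: [11, 1] -> [11] and [1]
    Merge: [11] + [1] -> [1, 11]
  Merge: [13] + [1, 11] -> [1, 11, 13]
Merge: [7, 21, 30] + [1, 11, 13] -> [1, 7, 11, 13, 21, 30]

Final sorted array: [1, 7, 11, 13, 21, 30]

The merge sort proceeds by recursively splitting the array and merging sorted halves.
After all merges, the sorted array is [1, 7, 11, 13, 21, 30].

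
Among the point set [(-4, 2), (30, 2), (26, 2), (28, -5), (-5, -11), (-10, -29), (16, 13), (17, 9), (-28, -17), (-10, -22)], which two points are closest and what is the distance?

Computing all pairwise distances among 10 points:

d((-4, 2), (30, 2)) = 34.0
d((-4, 2), (26, 2)) = 30.0
d((-4, 2), (28, -5)) = 32.7567
d((-4, 2), (-5, -11)) = 13.0384
d((-4, 2), (-10, -29)) = 31.5753
d((-4, 2), (16, 13)) = 22.8254
d((-4, 2), (17, 9)) = 22.1359
d((-4, 2), (-28, -17)) = 30.6105
d((-4, 2), (-10, -22)) = 24.7386
d((30, 2), (26, 2)) = 4.0 <-- minimum
d((30, 2), (28, -5)) = 7.2801
d((30, 2), (-5, -11)) = 37.3363
d((30, 2), (-10, -29)) = 50.6063
d((30, 2), (16, 13)) = 17.8045
d((30, 2), (17, 9)) = 14.7648
d((30, 2), (-28, -17)) = 61.0328
d((30, 2), (-10, -22)) = 46.6476
d((26, 2), (28, -5)) = 7.2801
d((26, 2), (-5, -11)) = 33.6155
d((26, 2), (-10, -29)) = 47.5079
d((26, 2), (16, 13)) = 14.8661
d((26, 2), (17, 9)) = 11.4018
d((26, 2), (-28, -17)) = 57.2451
d((26, 2), (-10, -22)) = 43.2666
d((28, -5), (-5, -11)) = 33.541
d((28, -5), (-10, -29)) = 44.9444
d((28, -5), (16, 13)) = 21.6333
d((28, -5), (17, 9)) = 17.8045
d((28, -5), (-28, -17)) = 57.2713
d((28, -5), (-10, -22)) = 41.6293
d((-5, -11), (-10, -29)) = 18.6815
d((-5, -11), (16, 13)) = 31.8904
d((-5, -11), (17, 9)) = 29.7321
d((-5, -11), (-28, -17)) = 23.7697
d((-5, -11), (-10, -22)) = 12.083
d((-10, -29), (16, 13)) = 49.3964
d((-10, -29), (17, 9)) = 46.6154
d((-10, -29), (-28, -17)) = 21.6333
d((-10, -29), (-10, -22)) = 7.0
d((16, 13), (17, 9)) = 4.1231
d((16, 13), (-28, -17)) = 53.2541
d((16, 13), (-10, -22)) = 43.6005
d((17, 9), (-28, -17)) = 51.9711
d((17, 9), (-10, -22)) = 41.1096
d((-28, -17), (-10, -22)) = 18.6815

Closest pair: (30, 2) and (26, 2) with distance 4.0

The closest pair is (30, 2) and (26, 2) with Euclidean distance 4.0. For 10 points, brute-force pairwise comparison is shown above. For large n, the divide-and-conquer algorithm (sort by x, recurse on halves, check the dividing strip) achieves O(n log n).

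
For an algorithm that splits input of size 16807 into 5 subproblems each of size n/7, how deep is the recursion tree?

For divide and conquer with division factor 7:

Problem sizes at each level:
Level 0: 16807
Level 1: 2401
Level 2: 343
Level 3: 49
Level 4: 7
Level 5: 1

The root is level 0 and the size-1 base case is level 5 (the tree spans levels 0 through 5, i.e. 6 levels counting the root), so the depth is the number of divisions: log_7(16807) = 5

The recursion tree depth is log_7(16807) = 5. At each level, the problem size is divided by 7, so it takes 5 divisions to reduce to a base case of size 1. The algorithm makes 5 recursive calls at each level.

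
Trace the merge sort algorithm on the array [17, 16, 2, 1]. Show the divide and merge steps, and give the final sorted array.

Merge sort trace:

Split: [17, 16, 2, 1] -> [17, 16] and [2, 1]
  Split: [17, 16] -> [17] and [16]
  Merge: [17] + [16] -> [16, 17]
  Split: [2, 1] -> [2] and [1]
  Merge: [2] + [1] -> [1, 2]
Merge: [16, 17] + [1, 2] -> [1, 2, 16, 17]

Final sorted array: [1, 2, 16, 17]

The merge sort proceeds by recursively splitting the array and merging sorted halves.
After all merges, the sorted array is [1, 2, 16, 17].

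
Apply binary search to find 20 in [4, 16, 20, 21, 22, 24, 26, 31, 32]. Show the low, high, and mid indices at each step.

Binary search for 20 in [4, 16, 20, 21, 22, 24, 26, 31, 32]:

lo=0, hi=8, mid=4, arr[mid]=22 -> 22 > 20, search left half
lo=0, hi=3, mid=1, arr[mid]=16 -> 16 < 20, search right half
lo=2, hi=3, mid=2, arr[mid]=20 -> Found target at index 2!

Binary search finds 20 at index 2 after 3 comparisons. The search repeatedly halves the search space by comparing with the middle element.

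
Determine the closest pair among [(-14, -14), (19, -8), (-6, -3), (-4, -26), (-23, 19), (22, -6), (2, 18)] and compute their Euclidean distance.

Computing all pairwise distances among 7 points:

d((-14, -14), (19, -8)) = 33.541
d((-14, -14), (-6, -3)) = 13.6015
d((-14, -14), (-4, -26)) = 15.6205
d((-14, -14), (-23, 19)) = 34.2053
d((-14, -14), (22, -6)) = 36.8782
d((-14, -14), (2, 18)) = 35.7771
d((19, -8), (-6, -3)) = 25.4951
d((19, -8), (-4, -26)) = 29.2062
d((19, -8), (-23, 19)) = 49.93
d((19, -8), (22, -6)) = 3.6056 <-- minimum
d((19, -8), (2, 18)) = 31.0644
d((-6, -3), (-4, -26)) = 23.0868
d((-6, -3), (-23, 19)) = 27.8029
d((-6, -3), (22, -6)) = 28.1603
d((-6, -3), (2, 18)) = 22.4722
d((-4, -26), (-23, 19)) = 48.8467
d((-4, -26), (22, -6)) = 32.8024
d((-4, -26), (2, 18)) = 44.4072
d((-23, 19), (22, -6)) = 51.4782
d((-23, 19), (2, 18)) = 25.02
d((22, -6), (2, 18)) = 31.241

Closest pair: (19, -8) and (22, -6) with distance 3.6056

The closest pair is (19, -8) and (22, -6) with Euclidean distance 3.6056. For 7 points, brute-force pairwise comparison is shown above. For large n, the divide-and-conquer algorithm (sort by x, recurse on halves, check the dividing strip) achieves O(n log n).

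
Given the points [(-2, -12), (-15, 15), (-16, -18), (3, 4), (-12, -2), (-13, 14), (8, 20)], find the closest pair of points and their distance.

Computing all pairwise distances among 7 points:

d((-2, -12), (-15, 15)) = 29.9666
d((-2, -12), (-16, -18)) = 15.2315
d((-2, -12), (3, 4)) = 16.7631
d((-2, -12), (-12, -2)) = 14.1421
d((-2, -12), (-13, 14)) = 28.2312
d((-2, -12), (8, 20)) = 33.5261
d((-15, 15), (-16, -18)) = 33.0151
d((-15, 15), (3, 4)) = 21.095
d((-15, 15), (-12, -2)) = 17.2627
d((-15, 15), (-13, 14)) = 2.2361 <-- minimum
d((-15, 15), (8, 20)) = 23.5372
d((-16, -18), (3, 4)) = 29.0689
d((-16, -18), (-12, -2)) = 16.4924
d((-16, -18), (-13, 14)) = 32.1403
d((-16, -18), (8, 20)) = 44.9444
d((3, 4), (-12, -2)) = 16.1555
d((3, 4), (-13, 14)) = 18.868
d((3, 4), (8, 20)) = 16.7631
d((-12, -2), (-13, 14)) = 16.0312
d((-12, -2), (8, 20)) = 29.7321
d((-13, 14), (8, 20)) = 21.8403

Closest pair: (-15, 15) and (-13, 14) with distance 2.2361

The closest pair is (-15, 15) and (-13, 14) with Euclidean distance 2.2361. For 7 points, brute-force pairwise comparison is shown above. For large n, the divide-and-conquer algorithm (sort by x, recurse on halves, check the dividing strip) achieves O(n log n).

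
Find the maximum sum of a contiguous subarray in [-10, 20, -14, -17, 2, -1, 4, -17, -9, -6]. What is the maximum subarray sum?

Using Kadane's algorithm on [-10, 20, -14, -17, 2, -1, 4, -17, -9, -6]:

Scanning through the array:
Position 1 (value 20): max_ending_here = 20, max_so_far = 20
Position 2 (value -14): max_ending_here = 6, max_so_far = 20
Position 3 (value -17): max_ending_here = -11, max_so_far = 20
Position 4 (value 2): max_ending_here = 2, max_so_far = 20
Position 5 (value -1): max_ending_here = 1, max_so_far = 20
Position 6 (value 4): max_ending_here = 5, max_so_far = 20
Position 7 (value -17): max_ending_here = -12, max_so_far = 20
Position 8 (value -9): max_ending_here = -9, max_so_far = 20
Position 9 (value -6): max_ending_here = -6, max_so_far = 20

Maximum subarray: [20]
Maximum sum: 20

The maximum subarray is [20] with sum 20. This subarray runs from index 1 to index 1.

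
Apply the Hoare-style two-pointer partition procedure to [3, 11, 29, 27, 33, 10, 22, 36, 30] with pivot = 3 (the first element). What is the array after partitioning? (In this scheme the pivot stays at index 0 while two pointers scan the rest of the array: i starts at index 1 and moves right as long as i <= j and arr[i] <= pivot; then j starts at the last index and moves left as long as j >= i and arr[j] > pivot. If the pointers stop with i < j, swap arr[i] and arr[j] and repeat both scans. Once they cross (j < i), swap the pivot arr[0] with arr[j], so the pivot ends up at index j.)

Hoare-style two-pointer partition with pivot = 3:

Initial array: [3, 11, 29, 27, 33, 10, 22, 36, 30]

Pointers start at i = 1, j = 8.
i ends at 1, j ends at 0: the pointers have crossed (j < i), so scanning stops.

j = 0, so swapping arr[0] with arr[j] leaves the pivot at position 0: [3, 11, 29, 27, 33, 10, 22, 36, 30]
Pivot position: 0

After partitioning with pivot 3, the array becomes [3, 11, 29, 27, 33, 10, 22, 36, 30]. The pivot is placed at index 0. All elements to the left of the pivot are <= 3, and all elements to the right are > 3.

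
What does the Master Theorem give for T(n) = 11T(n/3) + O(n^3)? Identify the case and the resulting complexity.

Master Theorem for T(n) = 11T(n/3) + O(n^3):

a = 11, b = 3, c = 3
log_b(a) = log_3(11) = 2.1827

Case 3: c = 3 > log_3(11) = 2.1827
T(n) = O(n^3) = O(n^3)

For T(n) = 11T(n/3) + O(n^3): log_3(11) = 2.1827. This is Case 3 of the Master Theorem (c > log_b(a), work dominated by root), giving O(n^3).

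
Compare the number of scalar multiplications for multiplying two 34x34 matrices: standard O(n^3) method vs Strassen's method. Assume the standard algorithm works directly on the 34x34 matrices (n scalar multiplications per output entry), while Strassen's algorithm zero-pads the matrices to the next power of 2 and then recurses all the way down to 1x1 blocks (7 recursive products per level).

Matrix multiplication for 34x34 matrices:

Strassen's algorithm requires power-of-2 dimensions. Pad 34x34 to 64x64 (next power of 2).

Standard algorithm: 34^3 = 39304 multiplications
Strassen's algorithm: 7^(log2(64)) = 7^6 = 117649 multiplications
Difference: 39304 - 117649 = -78345 (Strassen uses MORE here due to padding overhead — for small or just-over-power-of-2 n, padding can outweigh the per-level savings)

Standard: 39304 multiplications (34^3). Strassen: 117649 multiplications (7^6, after padding to 64x64). Strassen reduces 8 recursive multiplications to 7 at each level.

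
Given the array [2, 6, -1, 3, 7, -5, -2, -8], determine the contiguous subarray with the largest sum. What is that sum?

Using Kadane's algorithm on [2, 6, -1, 3, 7, -5, -2, -8]:

Scanning through the array:
Position 1 (value 6): max_ending_here = 8, max_so_far = 8
Position 2 (value -1): max_ending_here = 7, max_so_far = 8
Position 3 (value 3): max_ending_here = 10, max_so_far = 10
Position 4 (value 7): max_ending_here = 17, max_so_far = 17
Position 5 (value -5): max_ending_here = 12, max_so_far = 17
Position 6 (value -2): max_ending_here = 10, max_so_far = 17
Position 7 (value -8): max_ending_here = 2, max_so_far = 17

Maximum subarray: [2, 6, -1, 3, 7]
Maximum sum: 17

The maximum subarray is [2, 6, -1, 3, 7] with sum 17. This subarray runs from index 0 to index 4.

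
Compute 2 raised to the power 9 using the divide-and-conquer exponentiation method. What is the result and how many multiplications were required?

Computing 2^9 by squaring (build up from 2^1; each line after the first costs one multiplication):

2^1 = 2
2^2 = (2^1)^2 = 2^2 = 4
2^4 = (2^2)^2 = 4^2 = 16
2^8 = (2^4)^2 = 16^2 = 256
2^9 = 2 * 2^8 = 2 * 256 = 512

Result: 512
Multiplications needed: 4 (4 lines after 2^1)

2^9 = 512. Using exponentiation by squaring, this requires 4 multiplications. The key idea: if the exponent is even, square the half-power; if odd, multiply by the base once.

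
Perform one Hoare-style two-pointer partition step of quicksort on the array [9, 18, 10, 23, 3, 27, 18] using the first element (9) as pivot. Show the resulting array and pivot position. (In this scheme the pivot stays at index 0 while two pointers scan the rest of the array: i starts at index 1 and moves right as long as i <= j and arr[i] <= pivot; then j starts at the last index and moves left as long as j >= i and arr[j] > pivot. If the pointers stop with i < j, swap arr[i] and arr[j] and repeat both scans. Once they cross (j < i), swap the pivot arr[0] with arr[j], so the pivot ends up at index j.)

Hoare-style two-pointer partition with pivot = 9:

Initial array: [9, 18, 10, 23, 3, 27, 18]

Pointers start at i = 1, j = 6.
i stops at index 1 (arr[1]=18 > 9), j stops at index 4 (arr[4]=3 <= 9): swap arr[1] and arr[4], array becomes [9, 3, 10, 23, 18, 27, 18]
i ends at 2, j ends at 1: the pointers have crossed (j < i), so scanning stops.

Swap pivot arr[0] with arr[1] to place pivot at position 1: [3, 9, 10, 23, 18, 27, 18]
Pivot position: 1

After partitioning with pivot 9, the array becomes [3, 9, 10, 23, 18, 27, 18]. The pivot is placed at index 1. All elements to the left of the pivot are <= 9, and all elements to the right are > 9.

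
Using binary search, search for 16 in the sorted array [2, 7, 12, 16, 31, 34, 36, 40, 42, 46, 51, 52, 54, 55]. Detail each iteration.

Binary search for 16 in [2, 7, 12, 16, 31, 34, 36, 40, 42, 46, 51, 52, 54, 55]:

lo=0, hi=13, mid=6, arr[mid]=36 -> 36 > 16, search left half
lo=0, hi=5, mid=2, arr[mid]=12 -> 12 < 16, search right half
lo=3, hi=5, mid=4, arr[mid]=31 -> 31 > 16, search left half
lo=3, hi=3, mid=3, arr[mid]=16 -> Found target at index 3!

Binary search finds 16 at index 3 after 4 comparisons. The search repeatedly halves the search space by comparing with the middle element.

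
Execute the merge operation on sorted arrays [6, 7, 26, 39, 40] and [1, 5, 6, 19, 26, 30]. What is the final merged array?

Merging process:

Compare 6 vs 1: take 1 from right. Merged: [1]
Compare 6 vs 5: take 5 from right. Merged: [1, 5]
Compare 6 vs 6: take 6 from left. Merged: [1, 5, 6]
Compare 7 vs 6: take 6 from right. Merged: [1, 5, 6, 6]
Compare 7 vs 19: take 7 from left. Merged: [1, 5, 6, 6, 7]
Compare 26 vs 19: take 19 from right. Merged: [1, 5, 6, 6, 7, 19]
Compare 26 vs 26: take 26 from left. Merged: [1, 5, 6, 6, 7, 19, 26]
Compare 39 vs 26: take 26 from right. Merged: [1, 5, 6, 6, 7, 19, 26, 26]
Compare 39 vs 30: take 30 from right. Merged: [1, 5, 6, 6, 7, 19, 26, 26, 30]
Append remaining from left: [39, 40]. Merged: [1, 5, 6, 6, 7, 19, 26, 26, 30, 39, 40]

Final merged array: [1, 5, 6, 6, 7, 19, 26, 26, 30, 39, 40]
Total comparisons: 9

The merged array is [1, 5, 6, 6, 7, 19, 26, 26, 30, 39, 40], requiring 9 comparisons. The merge step runs in O(n) time where n is the total number of elements.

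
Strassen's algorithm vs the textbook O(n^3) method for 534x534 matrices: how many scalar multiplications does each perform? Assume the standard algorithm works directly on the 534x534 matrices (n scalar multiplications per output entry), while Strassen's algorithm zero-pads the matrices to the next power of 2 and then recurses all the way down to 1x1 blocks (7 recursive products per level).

Matrix multiplication for 534x534 matrices:

Strassen's algorithm requires power-of-2 dimensions. Pad 534x534 to 1024x1024 (next power of 2).

Standard algorithm: 534^3 = 152273304 multiplications
Strassen's algorithm: 7^(log2(1024)) = 7^10 = 282475249 multiplications
Difference: 152273304 - 282475249 = -130201945 (Strassen uses MORE here due to padding overhead — for small or just-over-power-of-2 n, padding can outweigh the per-level savings)

Standard: 152273304 multiplications (534^3). Strassen: 282475249 multiplications (7^10, after padding to 1024x1024). Strassen reduces 8 recursive multiplications to 7 at each level.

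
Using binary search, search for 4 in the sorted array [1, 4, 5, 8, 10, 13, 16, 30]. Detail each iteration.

Binary search for 4 in [1, 4, 5, 8, 10, 13, 16, 30]:

lo=0, hi=7, mid=3, arr[mid]=8 -> 8 > 4, search left half
lo=0, hi=2, mid=1, arr[mid]=4 -> Found target at index 1!

Binary search finds 4 at index 1 after 2 comparisons. The search repeatedly halves the search space by comparing with the middle element.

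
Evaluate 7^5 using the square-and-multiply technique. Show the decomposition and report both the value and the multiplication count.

Computing 7^5 by squaring (build up from 7^1; each line after the first costs one multiplication):

7^1 = 7
7^2 = (7^1)^2 = 7^2 = 49
7^4 = (7^2)^2 = 49^2 = 2401
7^5 = 7 * 7^4 = 7 * 2401 = 16807

Result: 16807
Multiplications needed: 3 (3 lines after 7^1)

7^5 = 16807. Using exponentiation by squaring, this requires 3 multiplications. The key idea: if the exponent is even, square the half-power; if odd, multiply by the base once.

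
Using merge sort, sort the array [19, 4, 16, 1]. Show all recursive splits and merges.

Merge sort trace:

Split: [19, 4, 16, 1] -> [19, 4] and [16, 1]
  Split: [19, 4] -> [19] and [4]
  Merge: [19] + [4] -> [4, 19]
  Split: [16, 1] -> [16] and [1]
  Merge: [16] + [1] -> [1, 16]
Merge: [4, 19] + [1, 16] -> [1, 4, 16, 19]

Final sorted array: [1, 4, 16, 19]

The merge sort proceeds by recursively splitting the array and merging sorted halves.
After all merges, the sorted array is [1, 4, 16, 19].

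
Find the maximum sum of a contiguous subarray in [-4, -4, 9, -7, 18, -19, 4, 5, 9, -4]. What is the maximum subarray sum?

Using Kadane's algorithm on [-4, -4, 9, -7, 18, -19, 4, 5, 9, -4]:

Scanning through the array:
Position 1 (value -4): max_ending_here = -4, max_so_far = -4
Position 2 (value 9): max_ending_here = 9, max_so_far = 9
Position 3 (value -7): max_ending_here = 2, max_so_far = 9
Position 4 (value 18): max_ending_here = 20, max_so_far = 20
Position 5 (value -19): max_ending_here = 1, max_so_far = 20
Position 6 (value 4): max_ending_here = 5, max_so_far = 20
Position 7 (value 5): max_ending_here = 10, max_so_far = 20
Position 8 (value 9): max_ending_here = 19, max_so_far = 20
Position 9 (value -4): max_ending_here = 15, max_so_far = 20

Maximum subarray: [9, -7, 18]
Maximum sum: 20

The maximum subarray is [9, -7, 18] with sum 20. This subarray runs from index 2 to index 4.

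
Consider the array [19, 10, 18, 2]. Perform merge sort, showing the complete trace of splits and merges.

Merge sort trace:

Split: [19, 10, 18, 2] -> [19, 10] and [18, 2]
  Split: [19, 10] -> [19] and [10]
  Merge: [19] + [10] -> [10, 19]
  Split: [18, 2] -> [18] and [2]
  Merge: [18] + [2] -> [2, 18]
Merge: [10, 19] + [2, 18] -> [2, 10, 18, 19]

Final sorted array: [2, 10, 18, 19]

The merge sort proceeds by recursively splitting the array and merging sorted halves.
After all merges, the sorted array is [2, 10, 18, 19].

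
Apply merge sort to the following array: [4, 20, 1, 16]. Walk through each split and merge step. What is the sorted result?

Merge sort trace:

Split: [4, 20, 1, 16] -> [4, 20] and [1, 16]
  Split: [4, 20] -> [4] and [20]
  Merge: [4] + [20] -> [4, 20]
  Split: [1, 16] -> [1] and [16]
  Merge: [1] + [16] -> [1, 16]
Merge: [4, 20] + [1, 16] -> [1, 4, 16, 20]

Final sorted array: [1, 4, 16, 20]

The merge sort proceeds by recursively splitting the array and merging sorted halves.
After all merges, the sorted array is [1, 4, 16, 20].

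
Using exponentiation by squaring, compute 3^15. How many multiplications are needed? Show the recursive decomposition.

Computing 3^15 by squaring (build up from 3^1; each line after the first costs one multiplication):

3^1 = 3
3^2 = (3^1)^2 = 3^2 = 9
3^3 = 3 * 3^2 = 3 * 9 = 27
3^6 = (3^3)^2 = 27^2 = 729
3^7 = 3 * 3^6 = 3 * 729 = 2187
3^14 = (3^7)^2 = 2187^2 = 4782969
3^15 = 3 * 3^14 = 3 * 4782969 = 14348907

Result: 14348907
Multiplications needed: 6 (6 lines after 3^1)

3^15 = 14348907. Using exponentiation by squaring, this requires 6 multiplications. The key idea: if the exponent is even, square the half-power; if odd, multiply by the base once.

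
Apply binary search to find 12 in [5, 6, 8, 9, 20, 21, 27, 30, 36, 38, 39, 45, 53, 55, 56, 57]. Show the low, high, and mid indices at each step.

Binary search for 12 in [5, 6, 8, 9, 20, 21, 27, 30, 36, 38, 39, 45, 53, 55, 56, 57]:

lo=0, hi=15, mid=7, arr[mid]=30 -> 30 > 12, search left half
lo=0, hi=6, mid=3, arr[mid]=9 -> 9 < 12, search right half
lo=4, hi=6, mid=5, arr[mid]=21 -> 21 > 12, search left half
lo=4, hi=4, mid=4, arr[mid]=20 -> 20 > 12, search left half
lo=4 > hi=3, target 12 not found

Binary search determines that 12 is not in the array after 4 comparisons. The search space was exhausted without finding the target.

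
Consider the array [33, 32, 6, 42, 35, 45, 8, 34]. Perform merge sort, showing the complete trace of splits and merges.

Merge sort trace:

Split: [33, 32, 6, 42, 35, 45, 8, 34] -> [33, 32, 6, 42] and [35, 45, 8, 34]
  Split: [33, 32, 6, 42] -> [33, 32] and [6, 42]
    Split: [33, 32] -> [33] and [32]
    Merge: [33] + [32] -> [32, 33]
    Split: [6, 42] -> [6] and [42]
    Merge: [6] + [42] -> [6, 42]
  Merge: [32, 33] + [6, 42] -> [6, 32, 33, 42]
  Split: [35, 45, 8, 34] -> [35, 45] and [8, 34]
    Split: [35, 45] -> [35] and [45]
    Merge: [35] + [45] -> [35, 45]
    Split: [8, 34] -> [8] and [34]
    Merge: [8] + [34] -> [8, 34]
  Merge: [35, 45] + [8, 34] -> [8, 34, 35, 45]
Merge: [6, 32, 33, 42] + [8, 34, 35, 45] -> [6, 8, 32, 33, 34, 35, 42, 45]

Final sorted array: [6, 8, 32, 33, 34, 35, 42, 45]

The merge sort proceeds by recursively splitting the array and merging sorted halves.
After all merges, the sorted array is [6, 8, 32, 33, 34, 35, 42, 45].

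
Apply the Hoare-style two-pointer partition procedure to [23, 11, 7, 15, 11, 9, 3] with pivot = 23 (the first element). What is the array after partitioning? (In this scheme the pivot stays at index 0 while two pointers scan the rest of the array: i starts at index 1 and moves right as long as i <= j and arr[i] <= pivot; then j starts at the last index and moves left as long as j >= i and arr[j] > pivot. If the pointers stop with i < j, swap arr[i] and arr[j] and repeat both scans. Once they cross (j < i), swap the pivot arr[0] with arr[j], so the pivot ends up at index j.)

Hoare-style two-pointer partition with pivot = 23:

Initial array: [23, 11, 7, 15, 11, 9, 3]

Pointers start at i = 1, j = 6.
i ends at 7, j ends at 6: the pointers have crossed (j < i), so scanning stops.

Swap pivot arr[0] with arr[6] to place pivot at position 6: [3, 11, 7, 15, 11, 9, 23]
Pivot position: 6

After partitioning with pivot 23, the array becomes [3, 11, 7, 15, 11, 9, 23]. The pivot is placed at index 6. All elements to the left of the pivot are <= 23, and all elements to the right are > 23.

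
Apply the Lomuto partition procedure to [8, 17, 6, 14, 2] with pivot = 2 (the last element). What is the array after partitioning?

Lomuto partition with pivot = 2:

Initial array: [8, 17, 6, 14, 2]

arr[0]=8 > 2: no swap
arr[1]=17 > 2: no swap
arr[2]=6 > 2: no swap
arr[3]=14 > 2: no swap

Place pivot at position 0: [2, 17, 6, 14, 8]
Pivot position: 0

After partitioning with pivot 2, the array becomes [2, 17, 6, 14, 8]. The pivot is placed at index 0. All elements to the left of the pivot are <= 2, and all elements to the right are > 2.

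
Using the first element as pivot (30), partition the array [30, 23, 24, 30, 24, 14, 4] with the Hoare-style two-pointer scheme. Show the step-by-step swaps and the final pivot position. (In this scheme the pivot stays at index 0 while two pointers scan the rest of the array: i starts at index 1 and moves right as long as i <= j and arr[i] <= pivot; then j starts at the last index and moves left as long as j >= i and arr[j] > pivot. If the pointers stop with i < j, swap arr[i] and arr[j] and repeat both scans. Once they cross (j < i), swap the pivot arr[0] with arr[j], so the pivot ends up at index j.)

Hoare-style two-pointer partition with pivot = 30:

Initial array: [30, 23, 24, 30, 24, 14, 4]

Pointers start at i = 1, j = 6.
i ends at 7, j ends at 6: the pointers have crossed (j < i), so scanning stops.

Swap pivot arr[0] with arr[6] to place pivot at position 6: [4, 23, 24, 30, 24, 14, 30]
Pivot position: 6

After partitioning with pivot 30, the array becomes [4, 23, 24, 30, 24, 14, 30]. The pivot is placed at index 6. All elements to the left of the pivot are <= 30, and all elements to the right are > 30.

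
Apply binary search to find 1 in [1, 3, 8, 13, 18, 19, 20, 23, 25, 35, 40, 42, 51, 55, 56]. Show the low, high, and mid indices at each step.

Binary search for 1 in [1, 3, 8, 13, 18, 19, 20, 23, 25, 35, 40, 42, 51, 55, 56]:

lo=0, hi=14, mid=7, arr[mid]=23 -> 23 > 1, search left half
lo=0, hi=6, mid=3, arr[mid]=13 -> 13 > 1, search left half
lo=0, hi=2, mid=1, arr[mid]=3 -> 3 > 1, search left half
lo=0, hi=0, mid=0, arr[mid]=1 -> Found target at index 0!

Binary search finds 1 at index 0 after 4 comparisons. The search repeatedly halves the search space by comparing with the middle element.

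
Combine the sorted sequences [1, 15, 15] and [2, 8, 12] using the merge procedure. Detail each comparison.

Merging process:

Compare 1 vs 2: take 1 from left. Merged: [1]
Compare 15 vs 2: take 2 from right. Merged: [1, 2]
Compare 15 vs 8: take 8 from right. Merged: [1, 2, 8]
Compare 15 vs 12: take 12 from right. Merged: [1, 2, 8, 12]
Append remaining from left: [15, 15]. Merged: [1, 2, 8, 12, 15, 15]

Final merged array: [1, 2, 8, 12, 15, 15]
Total comparisons: 4

The merged array is [1, 2, 8, 12, 15, 15], requiring 4 comparisons. The merge step runs in O(n) time where n is the total number of elements.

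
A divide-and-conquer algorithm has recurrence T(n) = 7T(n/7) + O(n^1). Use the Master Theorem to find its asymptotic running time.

Master Theorem for T(n) = 7T(n/7) + O(n^1):

a = 7, b = 7, c = 1
log_b(a) = log_7(7) = 1.0000

Case 2: c = 1 = log_7(7) = 1.0000
T(n) = O(n^1 log n) = O(n log n)

For T(n) = 7T(n/7) + O(n^1): log_7(7) = 1.0000. This is Case 2 of the Master Theorem (c = log_b(a), equal work at all levels), giving O(n log n).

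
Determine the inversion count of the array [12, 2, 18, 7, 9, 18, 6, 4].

Finding inversions in [12, 2, 18, 7, 9, 18, 6, 4]:

(0, 1): arr[0]=12 > arr[1]=2
(0, 3): arr[0]=12 > arr[3]=7
(0, 4): arr[0]=12 > arr[4]=9
(0, 6): arr[0]=12 > arr[6]=6
(0, 7): arr[0]=12 > arr[7]=4
(2, 3): arr[2]=18 > arr[3]=7
(2, 4): arr[2]=18 > arr[4]=9
(2, 6): arr[2]=18 > arr[6]=6
(2, 7): arr[2]=18 > arr[7]=4
(3, 6): arr[3]=7 > arr[6]=6
(3, 7): arr[3]=7 > arr[7]=4
(4, 6): arr[4]=9 > arr[6]=6
(4, 7): arr[4]=9 > arr[7]=4
(5, 6): arr[5]=18 > arr[6]=6
(5, 7): arr[5]=18 > arr[7]=4
(6, 7): arr[6]=6 > arr[7]=4

Total inversions: 16

The array has 16 inversion(s): (0,1), (0,3), (0,4), (0,6), (0,7), (2,3), (2,4), (2,6), (2,7), (3,6), (3,7), (4,6), (4,7), (5,6), (5,7), (6,7). Each pair (i,j) satisfies i < j and arr[i] > arr[j].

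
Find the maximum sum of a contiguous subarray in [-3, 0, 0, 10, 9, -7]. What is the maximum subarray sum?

Using Kadane's algorithm on [-3, 0, 0, 10, 9, -7]:

Scanning through the array:
Position 1 (value 0): max_ending_here = 0, max_so_far = 0
Position 2 (value 0): max_ending_here = 0, max_so_far = 0
Position 3 (value 10): max_ending_here = 10, max_so_far = 10
Position 4 (value 9): max_ending_here = 19, max_so_far = 19
Position 5 (value -7): max_ending_here = 12, max_so_far = 19

Maximum subarray: [0, 0, 10, 9]
Maximum sum: 19

The maximum subarray is [0, 0, 10, 9] with sum 19. This subarray runs from index 1 to index 4.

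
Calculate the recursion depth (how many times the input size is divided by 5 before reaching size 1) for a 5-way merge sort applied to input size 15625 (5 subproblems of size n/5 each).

For divide and conquer with division factor 5:

Problem sizes at each level:
Level 0: 15625
Level 1: 3125
Level 2: 625
Level 3: 125
Level 4: 25
Level 5: 5
Level 6: 1

The root is level 0 and the size-1 base case is level 6 (the tree spans levels 0 through 6, i.e. 7 levels counting the root), so the depth is the number of divisions: log_5(15625) = 6

The recursion tree depth is log_5(15625) = 6. At each level, the problem size is divided by 5, so it takes 6 divisions to reduce to a base case of size 1. The algorithm makes 5 recursive calls at each level.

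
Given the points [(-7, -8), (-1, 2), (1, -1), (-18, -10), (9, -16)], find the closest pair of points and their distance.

Computing all pairwise distances among 5 points:

d((-7, -8), (-1, 2)) = 11.6619
d((-7, -8), (1, -1)) = 10.6301
d((-7, -8), (-18, -10)) = 11.1803
d((-7, -8), (9, -16)) = 17.8885
d((-1, 2), (1, -1)) = 3.6056 <-- minimum
d((-1, 2), (-18, -10)) = 20.8087
d((-1, 2), (9, -16)) = 20.5913
d((1, -1), (-18, -10)) = 21.0238
d((1, -1), (9, -16)) = 17.0
d((-18, -10), (9, -16)) = 27.6586

Closest pair: (-1, 2) and (1, -1) with distance 3.6056

The closest pair is (-1, 2) and (1, -1) with Euclidean distance 3.6056. For 5 points, brute-force pairwise comparison is shown above. For large n, the divide-and-conquer algorithm (sort by x, recurse on halves, check the dividing strip) achieves O(n log n).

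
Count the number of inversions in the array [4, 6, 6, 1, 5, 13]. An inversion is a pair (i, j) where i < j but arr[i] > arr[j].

Finding inversions in [4, 6, 6, 1, 5, 13]:

(0, 3): arr[0]=4 > arr[3]=1
(1, 3): arr[1]=6 > arr[3]=1
(1, 4): arr[1]=6 > arr[4]=5
(2, 3): arr[2]=6 > arr[3]=1
(2, 4): arr[2]=6 > arr[4]=5

Total inversions: 5

The array has 5 inversion(s): (0,3), (1,3), (1,4), (2,3), (2,4). Each pair (i,j) satisfies i < j and arr[i] > arr[j].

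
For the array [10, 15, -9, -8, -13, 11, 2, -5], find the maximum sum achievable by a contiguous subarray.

Using Kadane's algorithm on [10, 15, -9, -8, -13, 11, 2, -5]:

Scanning through the array:
Position 1 (value 15): max_ending_here = 25, max_so_far = 25
Position 2 (value -9): max_ending_here = 16, max_so_far = 25
Position 3 (value -8): max_ending_here = 8, max_so_far = 25
Position 4 (value -13): max_ending_here = -5, max_so_far = 25
Position 5 (value 11): max_ending_here = 11, max_so_far = 25
Position 6 (value 2): max_ending_here = 13, max_so_far = 25
Position 7 (value -5): max_ending_here = 8, max_so_far = 25

Maximum subarray: [10, 15]
Maximum sum: 25

The maximum subarray is [10, 15] with sum 25. This subarray runs from index 0 to index 1.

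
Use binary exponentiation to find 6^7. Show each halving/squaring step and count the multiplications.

Computing 6^7 by squaring (build up from 6^1; each line after the first costs one multiplication):

6^1 = 6
6^2 = (6^1)^2 = 6^2 = 36
6^3 = 6 * 6^2 = 6 * 36 = 216
6^6 = (6^3)^2 = 216^2 = 46656
6^7 = 6 * 6^6 = 6 * 46656 = 279936

Result: 279936
Multiplications needed: 4 (4 lines after 6^1)

6^7 = 279936. Using exponentiation by squaring, this requires 4 multiplications. The key idea: if the exponent is even, square the half-power; if odd, multiply by the base once.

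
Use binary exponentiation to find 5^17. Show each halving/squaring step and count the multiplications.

Computing 5^17 by squaring (build up from 5^1; each line after the first costs one multiplication):

5^1 = 5
5^2 = (5^1)^2 = 5^2 = 25
5^4 = (5^2)^2 = 25^2 = 625
5^8 = (5^4)^2 = 625^2 = 390625
5^16 = (5^8)^2 = 390625^2 = 152587890625
5^17 = 5 * 5^16 = 5 * 152587890625 = 762939453125

Result: 762939453125
Multiplications needed: 5 (5 lines after 5^1)

5^17 = 762939453125. Using exponentiation by squaring, this requires 5 multiplications. The key idea: if the exponent is even, square the half-power; if odd, multiply by the base once.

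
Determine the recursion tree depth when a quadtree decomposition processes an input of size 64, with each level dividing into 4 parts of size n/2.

For divide and conquer with division factor 2:

Problem sizes at each level:
Level 0: 64
Level 1: 32
Level 2: 16
Level 3: 8
Level 4: 4
Level 5: 2
Level 6: 1

The root is level 0 and the size-1 base case is level 6 (the tree spans levels 0 through 6, i.e. 7 levels counting the root), so the depth is the number of divisions: log_2(64) = 6

The recursion tree depth is log_2(64) = 6. At each level, the problem size is divided by 2, so it takes 6 divisions to reduce to a base case of size 1. The algorithm makes 4 recursive calls at each level.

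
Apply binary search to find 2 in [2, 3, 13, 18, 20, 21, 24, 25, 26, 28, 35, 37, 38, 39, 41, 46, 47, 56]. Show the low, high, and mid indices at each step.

Binary search for 2 in [2, 3, 13, 18, 20, 21, 24, 25, 26, 28, 35, 37, 38, 39, 41, 46, 47, 56]:

lo=0, hi=17, mid=8, arr[mid]=26 -> 26 > 2, search left half
lo=0, hi=7, mid=3, arr[mid]=18 -> 18 > 2, search left half
lo=0, hi=2, mid=1, arr[mid]=3 -> 3 > 2, search left half
lo=0, hi=0, mid=0, arr[mid]=2 -> Found target at index 0!

Binary search finds 2 at index 0 after 4 comparisons. The search repeatedly halves the search space by comparing with the middle element.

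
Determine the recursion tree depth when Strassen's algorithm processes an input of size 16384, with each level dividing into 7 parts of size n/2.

For divide and conquer with division factor 2:

Problem sizes at each level:
Level 0: 16384
Level 1: 8192
Level 2: 4096
Level 3: 2048
Level 4: 1024
Level 5: 512
Level 6: 256
Level 7: 128
Level 8: 64
Level 9: 32
Level 10: 16
Level 11: 8
Level 12: 4
Level 13: 2
Level 14: 1

The root is level 0 and the size-1 base case is level 14 (the tree spans levels 0 through 14, i.e. 15 levels counting the root), so the depth is the number of divisions: log_2(16384) = 14

The recursion tree depth is log_2(16384) = 14. At each level, the problem size is divided by 2, so it takes 14 divisions to reduce to a base case of size 1. The algorithm makes 7 recursive calls at each level.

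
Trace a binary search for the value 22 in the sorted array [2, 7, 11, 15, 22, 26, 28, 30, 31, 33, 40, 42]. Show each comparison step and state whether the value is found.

Binary search for 22 in [2, 7, 11, 15, 22, 26, 28, 30, 31, 33, 40, 42]:

lo=0, hi=11, mid=5, arr[mid]=26 -> 26 > 22, search left half
lo=0, hi=4, mid=2, arr[mid]=11 -> 11 < 22, search right half
lo=3, hi=4, mid=3, arr[mid]=15 -> 15 < 22, search right half
lo=4, hi=4, mid=4, arr[mid]=22 -> Found target at index 4!

Binary search finds 22 at index 4 after 4 comparisons. The search repeatedly halves the search space by comparing with the middle element.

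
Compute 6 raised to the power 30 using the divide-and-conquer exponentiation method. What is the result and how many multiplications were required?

Computing 6^30 by squaring (build up from 6^1; each line after the first costs one multiplication):

6^1 = 6
6^2 = (6^1)^2 = 6^2 = 36
6^3 = 6 * 6^2 = 6 * 36 = 216
6^6 = (6^3)^2 = 216^2 = 46656
6^7 = 6 * 6^6 = 6 * 46656 = 279936
6^14 = (6^7)^2 = 279936^2 = 78364164096
6^15 = 6 * 6^14 = 6 * 78364164096 = 470184984576
6^30 = (6^15)^2 = 470184984576^2 = 221073919720733357899776

Result: 221073919720733357899776
Multiplications needed: 7 (7 lines after 6^1)

6^30 = 221073919720733357899776. Using exponentiation by squaring, this requires 7 multiplications. The key idea: if the exponent is even, square the half-power; if odd, multiply by the base once.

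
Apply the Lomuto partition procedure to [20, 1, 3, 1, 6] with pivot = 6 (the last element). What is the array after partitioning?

Lomuto partition with pivot = 6:

Initial array: [20, 1, 3, 1, 6]

arr[0]=20 > 6: no swap
arr[1]=1 <= 6: swap with position 0, array becomes [1, 20, 3, 1, 6]
arr[2]=3 <= 6: swap with position 1, array becomes [1, 3, 20, 1, 6]
arr[3]=1 <= 6: swap with position 2, array becomes [1, 3, 1, 20, 6]

Place pivot at position 3: [1, 3, 1, 6, 20]
Pivot position: 3

After partitioning with pivot 6, the array becomes [1, 3, 1, 6, 20]. The pivot is placed at index 3. All elements to the left of the pivot are <= 6, and all elements to the right are > 6.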